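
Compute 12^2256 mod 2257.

12^1 ≡ 12 (mod 2257)
12^2 ≡ 12^2 = 144 ≡ 144 (mod 2257)
12^4 ≡ 144^2 = 20736 ≡ 423 (mod 2257)
12^8 ≡ 423^2 = 178929 ≡ 626 (mod 2257)
12^16 ≡ 626^2 = 391876 ≡ 1415 (mod 2257)
12^32 ≡ 1415^2 = 2002225 ≡ 266 (mod 2257)
12^64 ≡ 266^2 = 70756 ≡ 789 (mod 2257)
12^128 ≡ 789^2 = 622521 ≡ 1846 (mod 2257)
12^256 ≡ 1846^2 = 3407716 ≡ 1903 (mod 2257)
12^512 ≡ 1903^2 = 3621409 ≡ 1181 (mod 2257)
12^1024 ≡ 1181^2 = 1394761 ≡ 2192 (mod 2257)
12^2048 ≡ 2192^2 = 4804864 ≡ 1968 (mod 2257)
2256 = 2048 + 128 + 64 + 16 in binary powers of 2.
So 12^2256 ≡ 1968 · 1846 · 789 · 1415 ≡ 2230 (mod 2257).
Since 2230 ≠ 1, base 12 is a Fermat witness: 2257 is composite.

2230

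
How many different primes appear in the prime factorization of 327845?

5

327845 = 5 · 65569
65569 = 7 · 9367
9367 = 17 · 551
551 = 19 · 29
327845 = 5 · 7 · 17 · 19 · 29, which has 5 distinct prime factors.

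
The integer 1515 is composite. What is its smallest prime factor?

1515 is odd.
Digit sum 12, divisible by 3.

3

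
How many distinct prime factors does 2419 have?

2

2419 = 41 · 59
2419 = 41 · 59, which has 2 distinct prime factors.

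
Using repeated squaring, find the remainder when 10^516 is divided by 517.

397

10^1 ≡ 10 (mod 517)
10^2 ≡ 10^2 = 100 ≡ 100 (mod 517)
10^4 ≡ 100^2 = 10000 ≡ 177 (mod 517)
10^8 ≡ 177^2 = 31329 ≡ 309 (mod 517)
10^16 ≡ 309^2 = 95481 ≡ 353 (mod 517)
10^32 ≡ 353^2 = 124609 ≡ 12 (mod 517)
10^64 ≡ 12^2 = 144 ≡ 144 (mod 517)
10^128 ≡ 144^2 = 20736 ≡ 56 (mod 517)
10^256 ≡ 56^2 = 3136 ≡ 34 (mod 517)
10^512 ≡ 34^2 = 1156 ≡ 122 (mod 517)
516 = 512 + 4 in binary powers of 2.
So 10^516 ≡ 122 · 177 ≡ 397 (mod 517).
Since 397 ≠ 1, base 10 is a Fermat witness: 517 is composite.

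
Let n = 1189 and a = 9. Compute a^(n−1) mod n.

575

9^1 ≡ 9 (mod 1189)
9^2 ≡ 9^2 = 81 ≡ 81 (mod 1189)
9^4 ≡ 81^2 = 6561 ≡ 616 (mod 1189)
9^8 ≡ 616^2 = 379456 ≡ 165 (mod 1189)
9^16 ≡ 165^2 = 27225 ≡ 1067 (mod 1189)
9^32 ≡ 1067^2 = 1138489 ≡ 616 (mod 1189)
9^64 ≡ 616^2 = 379456 ≡ 165 (mod 1189)
9^128 ≡ 165^2 = 27225 ≡ 1067 (mod 1189)
9^256 ≡ 1067^2 = 1138489 ≡ 616 (mod 1189)
9^512 ≡ 616^2 = 379456 ≡ 165 (mod 1189)
9^1024 ≡ 165^2 = 27225 ≡ 1067 (mod 1189)
1188 = 1024 + 128 + 32 + 4 in binary powers of 2.
So 9^1188 ≡ 1067 · 1067 · 616 · 616 ≡ 575 (mod 1189).
Since 575 ≠ 1, base 9 is a Fermat witness: 1189 is composite.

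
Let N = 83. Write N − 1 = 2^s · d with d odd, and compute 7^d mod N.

83 − 1 = 82 = 2^1 · 41, so d = 41.
7^1 ≡ 7 (mod 83)
7^2 ≡ 7^2 = 49 ≡ 49 (mod 83)
7^4 ≡ 49^2 = 2401 ≡ 77 (mod 83)
7^8 ≡ 77^2 = 5929 ≡ 36 (mod 83)
7^16 ≡ 36^2 = 1296 ≡ 51 (mod 83)
7^32 ≡ 51^2 = 2601 ≡ 28 (mod 83)
41 = 32 + 8 + 1 in binary powers of 2.
So 7^41 ≡ 28 · 36 · 7 ≡ 1 (mod 83).
Since 7^d ≡ 1 (mod 83), base 7 does not prove 83 composite.

1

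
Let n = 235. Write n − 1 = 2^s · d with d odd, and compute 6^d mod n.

36

235 − 1 = 234 = 2^1 · 117, so d = 117.
6^1 ≡ 6 (mod 235)
6^2 ≡ 6^2 = 36 ≡ 36 (mod 235)
6^4 ≡ 36^2 = 1296 ≡ 121 (mod 235)
6^8 ≡ 121^2 = 14641 ≡ 71 (mod 235)
6^16 ≡ 71^2 = 5041 ≡ 106 (mod 235)
6^32 ≡ 106^2 = 11236 ≡ 191 (mod 235)
6^64 ≡ 191^2 = 36481 ≡ 56 (mod 235)
117 = 64 + 32 + 16 + 4 + 1 in binary powers of 2.
So 6^117 ≡ 56 · 191 · 106 · 121 · 6 ≡ 36 (mod 235).
Squaring chain: 36; never reaches −1, so base 6 is a Miller–Rabin witness that 235 is composite.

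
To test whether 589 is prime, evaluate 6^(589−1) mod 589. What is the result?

311

6^1 ≡ 6 (mod 589)
6^2 ≡ 6^2 = 36 ≡ 36 (mod 589)
6^4 ≡ 36^2 = 1296 ≡ 118 (mod 589)
6^8 ≡ 118^2 = 13924 ≡ 377 (mod 589)
6^16 ≡ 377^2 = 142129 ≡ 180 (mod 589)
6^32 ≡ 180^2 = 32400 ≡ 5 (mod 589)
6^64 ≡ 5^2 = 25 ≡ 25 (mod 589)
6^128 ≡ 25^2 = 625 ≡ 36 (mod 589)
6^256 ≡ 36^2 = 1296 ≡ 118 (mod 589)
6^512 ≡ 118^2 = 13924 ≡ 377 (mod 589)
588 = 512 + 64 + 8 + 4 in binary powers of 2.
So 6^588 ≡ 377 · 25 · 377 · 118 ≡ 311 (mod 589).
Since 311 ≠ 1, base 6 is a Fermat witness: 589 is composite.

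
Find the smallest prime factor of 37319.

37319 is odd.
Digit sum 23, not divisible by 3.
Ends in 9: not divisible by 5.
7: 37319 = 7·5331 + 2
11: 37319 = 11·3392 + 7
13: 37319 = 13·2870 + 9
17: 37319 = 17·2195 + 4
19: 37319 = 19·1964 + 3
23: 37319 = 23·1622 + 13
29: 37319 = 29·1286 + 25
31: 37319 = 31·1203 + 26
37: 37319 = 37·1008 + 23
41: 37319 = 41·910 + 9
43: 37319 = 43·867 + 38
47: 37319 = 47·794 + 1
53: 37319 = 53·704 + 7
59: 37319 = 59·632 + 31
61: 37319 = 61·611 + 48
67: 37319 = 67·557

67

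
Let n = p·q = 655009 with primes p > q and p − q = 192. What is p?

911

Since p = q + 192, we have 655009 = q(q + 192), so q² + 192q − 655009 = 0.
Discriminant: 192² + 4·655009 = 36864 + 2620036 = 2656900; √2656900 = 1630.
q = (−192 + 1630)/2 = 719, and p = q + 192 = 911.
Check: 719 · 911 = 655009.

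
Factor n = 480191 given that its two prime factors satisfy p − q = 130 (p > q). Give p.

761

Since p = q + 130, we have 480191 = q(q + 130), so q² + 130q − 480191 = 0.
Discriminant: 130² + 4·480191 = 16900 + 1920764 = 1937664; √1937664 = 1392.
q = (−130 + 1392)/2 = 631, and p = q + 130 = 761.
Check: 631 · 761 = 480191.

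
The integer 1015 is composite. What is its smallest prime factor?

5

1015 is odd.
Digit sum 7, not divisible by 3.
Ends in 5: divisible by 5.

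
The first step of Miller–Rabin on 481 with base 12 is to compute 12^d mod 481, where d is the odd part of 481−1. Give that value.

454

481 − 1 = 480 = 2^5 · 15, so d = 15.
12^1 ≡ 12 (mod 481)
12^2 ≡ 12^2 = 144 ≡ 144 (mod 481)
12^4 ≡ 144^2 = 20736 ≡ 53 (mod 481)
12^8 ≡ 53^2 = 2809 ≡ 404 (mod 481)
15 = 8 + 4 + 2 + 1 in binary powers of 2.
So 12^15 ≡ 404 · 53 · 144 · 12 ≡ 454 (mod 481).
Squaring chain: 454 → 248 → 417 → 248 → 417; never reaches −1, so base 12 is a Miller–Rabin witness that 481 is composite.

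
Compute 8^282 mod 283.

1

8^1 ≡ 8 (mod 283)
8^2 ≡ 8^2 = 64 ≡ 64 (mod 283)
8^4 ≡ 64^2 = 4096 ≡ 134 (mod 283)
8^8 ≡ 134^2 = 17956 ≡ 127 (mod 283)
8^16 ≡ 127^2 = 16129 ≡ 281 (mod 283)
8^32 ≡ 281^2 = 78961 ≡ 4 (mod 283)
8^64 ≡ 4^2 = 16 ≡ 16 (mod 283)
8^128 ≡ 16^2 = 256 ≡ 256 (mod 283)
8^256 ≡ 256^2 = 65536 ≡ 163 (mod 283)
282 = 256 + 16 + 8 + 2 in binary powers of 2.
So 8^282 ≡ 163 · 281 · 127 · 64 ≡ 1 (mod 283).
Since the result is 1, base 8 gives no evidence that 283 is composite.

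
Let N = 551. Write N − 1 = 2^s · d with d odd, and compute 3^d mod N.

414

551 − 1 = 550 = 2^1 · 275, so d = 275.
3^1 ≡ 3 (mod 551)
3^2 ≡ 3^2 = 9 ≡ 9 (mod 551)
3^4 ≡ 9^2 = 81 ≡ 81 (mod 551)
3^8 ≡ 81^2 = 6561 ≡ 500 (mod 551)
3^16 ≡ 500^2 = 250000 ≡ 397 (mod 551)
3^32 ≡ 397^2 = 157609 ≡ 23 (mod 551)
3^64 ≡ 23^2 = 529 ≡ 529 (mod 551)
3^128 ≡ 529^2 = 279841 ≡ 484 (mod 551)
3^256 ≡ 484^2 = 234256 ≡ 81 (mod 551)
275 = 256 + 16 + 2 + 1 in binary powers of 2.
So 3^275 ≡ 81 · 397 · 9 · 3 ≡ 414 (mod 551).
Squaring chain: 414; never reaches −1, so base 3 is a Miller–Rabin witness that 551 is composite.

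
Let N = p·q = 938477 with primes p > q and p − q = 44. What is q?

Since p = q + 44, we have 938477 = q(q + 44), so q² + 44q − 938477 = 0.
Discriminant: 44² + 4·938477 = 1936 + 3753908 = 3755844; √3755844 = 1938.
q = (−44 + 1938)/2 = 947, and p = q + 44 = 991.
Check: 947 · 991 = 938477.

947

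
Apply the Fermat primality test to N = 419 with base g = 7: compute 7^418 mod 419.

7^1 ≡ 7 (mod 419)
7^2 ≡ 7^2 = 49 ≡ 49 (mod 419)
7^4 ≡ 49^2 = 2401 ≡ 306 (mod 419)
7^8 ≡ 306^2 = 93636 ≡ 199 (mod 419)
7^16 ≡ 199^2 = 39601 ≡ 215 (mod 419)
7^32 ≡ 215^2 = 46225 ≡ 135 (mod 419)
7^64 ≡ 135^2 = 18225 ≡ 208 (mod 419)
7^128 ≡ 208^2 = 43264 ≡ 107 (mod 419)
7^256 ≡ 107^2 = 11449 ≡ 136 (mod 419)
418 = 256 + 128 + 32 + 2 in binary powers of 2.
So 7^418 ≡ 136 · 107 · 135 · 49 ≡ 1 (mod 419).
Since the result is 1, base 7 gives no evidence that 419 is composite.

1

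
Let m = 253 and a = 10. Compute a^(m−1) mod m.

177

10^1 ≡ 10 (mod 253)
10^2 ≡ 10^2 = 100 ≡ 100 (mod 253)
10^4 ≡ 100^2 = 10000 ≡ 133 (mod 253)
10^8 ≡ 133^2 = 17689 ≡ 232 (mod 253)
10^16 ≡ 232^2 = 53824 ≡ 188 (mod 253)
10^32 ≡ 188^2 = 35344 ≡ 177 (mod 253)
10^64 ≡ 177^2 = 31329 ≡ 210 (mod 253)
10^128 ≡ 210^2 = 44100 ≡ 78 (mod 253)
252 = 128 + 64 + 32 + 16 + 8 + 4 in binary powers of 2.
So 10^252 ≡ 78 · 210 · 177 · 188 · 232 · 133 ≡ 177 (mod 253).
Since 177 ≠ 1, base 10 is a Fermat witness: 253 is composite.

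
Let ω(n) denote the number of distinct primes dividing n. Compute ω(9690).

9690 = 2 · 4845
4845 = 3 · 1615
1615 = 5 · 323
323 = 17 · 19
9690 = 2 · 3 · 5 · 17 · 19, which has 5 distinct prime factors.

5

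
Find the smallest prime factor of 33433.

67

33433 is odd.
Digit sum 16, not divisible by 3.
Ends in 3: not divisible by 5.
7: 33433 = 7·4776 + 1
11: 33433 = 11·3039 + 4
13: 33433 = 13·2571 + 10
17: 33433 = 17·1966 + 11
19: 33433 = 19·1759 + 12
23: 33433 = 23·1453 + 14
29: 33433 = 29·1152 + 25
31: 33433 = 31·1078 + 15
37: 33433 = 37·903 + 22
41: 33433 = 41·815 + 18
43: 33433 = 43·777 + 22
47: 33433 = 47·711 + 16
53: 33433 = 53·630 + 43
59: 33433 = 59·566 + 39
61: 33433 = 61·548 + 5
67: 33433 = 67·499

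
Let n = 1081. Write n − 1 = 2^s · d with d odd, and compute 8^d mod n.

1081 − 1 = 1080 = 2^3 · 135, so d = 135.
8^1 ≡ 8 (mod 1081)
8^2 ≡ 8^2 = 64 ≡ 64 (mod 1081)
8^4 ≡ 64^2 = 4096 ≡ 853 (mod 1081)
8^8 ≡ 853^2 = 727609 ≡ 96 (mod 1081)
8^16 ≡ 96^2 = 9216 ≡ 568 (mod 1081)
8^32 ≡ 568^2 = 322624 ≡ 486 (mod 1081)
8^64 ≡ 486^2 = 236196 ≡ 538 (mod 1081)
8^128 ≡ 538^2 = 289444 ≡ 817 (mod 1081)
135 = 128 + 4 + 2 + 1 in binary powers of 2.
So 8^135 ≡ 817 · 853 · 64 · 8 ≡ 75 (mod 1081).
Squaring chain: 75 → 220 → 836; never reaches −1, so base 8 is a Miller–Rabin witness that 1081 is composite.

75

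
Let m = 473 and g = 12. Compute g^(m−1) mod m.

12^1 ≡ 12 (mod 473)
12^2 ≡ 12^2 = 144 ≡ 144 (mod 473)
12^4 ≡ 144^2 = 20736 ≡ 397 (mod 473)
12^8 ≡ 397^2 = 157609 ≡ 100 (mod 473)
12^16 ≡ 100^2 = 10000 ≡ 67 (mod 473)
12^32 ≡ 67^2 = 4489 ≡ 232 (mod 473)
12^64 ≡ 232^2 = 53824 ≡ 375 (mod 473)
12^128 ≡ 375^2 = 140625 ≡ 144 (mod 473)
12^256 ≡ 144^2 = 20736 ≡ 397 (mod 473)
472 = 256 + 128 + 64 + 16 + 8 in binary powers of 2.
So 12^472 ≡ 397 · 144 · 375 · 67 · 100 ≡ 210 (mod 473).
Since 210 ≠ 1, base 12 is a Fermat witness: 473 is composite.

210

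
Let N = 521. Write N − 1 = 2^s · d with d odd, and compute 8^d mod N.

521 − 1 = 520 = 2^3 · 65, so d = 65.
8^1 ≡ 8 (mod 521)
8^2 ≡ 8^2 = 64 ≡ 64 (mod 521)
8^4 ≡ 64^2 = 4096 ≡ 449 (mod 521)
8^8 ≡ 449^2 = 201601 ≡ 495 (mod 521)
8^16 ≡ 495^2 = 245025 ≡ 155 (mod 521)
8^32 ≡ 155^2 = 24025 ≡ 59 (mod 521)
8^64 ≡ 59^2 = 3481 ≡ 355 (mod 521)
65 = 64 + 1 in binary powers of 2.
So 8^65 ≡ 355 · 8 ≡ 235 (mod 521).
Squaring chain: 235 → 520 → 1; reaches −1, so base 8 does not prove 521 composite.

235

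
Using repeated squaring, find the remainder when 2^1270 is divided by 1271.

2^1 ≡ 2 (mod 1271)
2^2 ≡ 2^2 = 4 ≡ 4 (mod 1271)
2^4 ≡ 4^2 = 16 ≡ 16 (mod 1271)
2^8 ≡ 16^2 = 256 ≡ 256 (mod 1271)
2^16 ≡ 256^2 = 65536 ≡ 715 (mod 1271)
2^32 ≡ 715^2 = 511225 ≡ 283 (mod 1271)
2^64 ≡ 283^2 = 80089 ≡ 16 (mod 1271)
2^128 ≡ 16^2 = 256 ≡ 256 (mod 1271)
2^256 ≡ 256^2 = 65536 ≡ 715 (mod 1271)
2^512 ≡ 715^2 = 511225 ≡ 283 (mod 1271)
2^1024 ≡ 283^2 = 80089 ≡ 16 (mod 1271)
1270 = 1024 + 128 + 64 + 32 + 16 + 4 + 2 in binary powers of 2.
So 2^1270 ≡ 16 · 256 · 16 · 283 · 715 · 16 · 4 ≡ 1024 (mod 1271).
Since 1024 ≠ 1, base 2 is a Fermat witness: 1271 is composite.

1024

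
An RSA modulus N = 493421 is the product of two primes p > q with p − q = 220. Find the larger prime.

821

Since p = q + 220, we have 493421 = q(q + 220), so q² + 220q − 493421 = 0.
Discriminant: 220² + 4·493421 = 48400 + 1973684 = 2022084; √2022084 = 1422.
q = (−220 + 1422)/2 = 601, and p = q + 220 = 821.
Check: 601 · 821 = 493421.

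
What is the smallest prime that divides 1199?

11

1199 is odd.
Digit sum 20, not divisible by 3.
Ends in 9: not divisible by 5.
7: 1199 = 7·171 + 2
11: 1199 = 11·109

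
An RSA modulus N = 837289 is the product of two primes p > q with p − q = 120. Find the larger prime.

977

Since p = q + 120, we have 837289 = q(q + 120), so q² + 120q − 837289 = 0.
Discriminant: 120² + 4·837289 = 14400 + 3349156 = 3363556; √3363556 = 1834.
q = (−120 + 1834)/2 = 857, and p = q + 120 = 977.
Check: 857 · 977 = 837289.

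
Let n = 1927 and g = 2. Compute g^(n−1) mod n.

1540

2^1 ≡ 2 (mod 1927)
2^2 ≡ 2^2 = 4 ≡ 4 (mod 1927)
2^4 ≡ 4^2 = 16 ≡ 16 (mod 1927)
2^8 ≡ 16^2 = 256 ≡ 256 (mod 1927)
2^16 ≡ 256^2 = 65536 ≡ 18 (mod 1927)
2^32 ≡ 18^2 = 324 ≡ 324 (mod 1927)
2^64 ≡ 324^2 = 104976 ≡ 918 (mod 1927)
2^128 ≡ 918^2 = 842724 ≡ 625 (mod 1927)
2^256 ≡ 625^2 = 390625 ≡ 1371 (mod 1927)
2^512 ≡ 1371^2 = 1879641 ≡ 816 (mod 1927)
2^1024 ≡ 816^2 = 665856 ≡ 1041 (mod 1927)
1926 = 1024 + 512 + 256 + 128 + 4 + 2 in binary powers of 2.
So 2^1926 ≡ 1041 · 816 · 1371 · 625 · 16 · 4 ≡ 1540 (mod 1927).
Since 1540 ≠ 1, base 2 is a Fermat witness: 1927 is composite.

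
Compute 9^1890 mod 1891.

9^1 ≡ 9 (mod 1891)
9^2 ≡ 9^2 = 81 ≡ 81 (mod 1891)
9^4 ≡ 81^2 = 6561 ≡ 888 (mod 1891)
9^8 ≡ 888^2 = 788544 ≡ 1888 (mod 1891)
9^16 ≡ 1888^2 = 3564544 ≡ 9 (mod 1891)
9^32 ≡ 9^2 = 81 ≡ 81 (mod 1891)
9^64 ≡ 81^2 = 6561 ≡ 888 (mod 1891)
9^128 ≡ 888^2 = 788544 ≡ 1888 (mod 1891)
9^256 ≡ 1888^2 = 3564544 ≡ 9 (mod 1891)
9^512 ≡ 9^2 = 81 ≡ 81 (mod 1891)
9^1024 ≡ 81^2 = 6561 ≡ 888 (mod 1891)
1890 = 1024 + 512 + 256 + 64 + 32 + 2 in binary powers of 2.
So 9^1890 ≡ 888 · 81 · 9 · 888 · 81 · 81 ≡ 1 (mod 1891).
Since the result is 1, base 9 gives no evidence that 1891 is composite.

1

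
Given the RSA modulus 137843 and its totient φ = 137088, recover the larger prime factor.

φ(n) = (p−1)(q−1) = n − (p+q) + 1, so p + q = 137843 − 137088 + 1 = 756.
p and q are the roots of t² − 756t + 137843 = 0.
Discriminant: 756² − 4·137843 = 571536 − 551372 = 20164; √20164 = 142.
q = (756 − 142)/2 = 307, p = (756 + 142)/2 = 449.
Check: 307 · 449 = 137843.

449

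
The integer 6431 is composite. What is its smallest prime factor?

6431 is odd.
Digit sum 14, not divisible by 3.
Ends in 1: not divisible by 5.
7: 6431 = 7·918 + 5
11: 6431 = 11·584 + 7
13: 6431 = 13·494 + 9
17: 6431 = 17·378 + 5
19: 6431 = 19·338 + 9
23: 6431 = 23·279 + 14
29: 6431 = 29·221 + 22
31: 6431 = 31·207 + 14
37: 6431 = 37·173 + 30
41: 6431 = 41·156 + 35
43: 6431 = 43·149 + 24
47: 6431 = 47·136 + 39
53: 6431 = 53·121 + 18
59: 6431 = 59·109

59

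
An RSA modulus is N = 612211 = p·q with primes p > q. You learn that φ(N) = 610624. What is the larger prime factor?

φ(n) = (p−1)(q−1) = n − (p+q) + 1, so p + q = 612211 − 610624 + 1 = 1588.
p and q are the roots of t² − 1588t + 612211 = 0.
Discriminant: 1588² − 4·612211 = 2521744 − 2448844 = 72900; √72900 = 270.
q = (1588 − 270)/2 = 659, p = (1588 + 270)/2 = 929.
Check: 659 · 929 = 612211.

929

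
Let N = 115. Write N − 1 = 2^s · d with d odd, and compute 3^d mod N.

115 − 1 = 114 = 2^1 · 57, so d = 57.
3^1 ≡ 3 (mod 115)
3^2 ≡ 3^2 = 9 ≡ 9 (mod 115)
3^4 ≡ 9^2 = 81 ≡ 81 (mod 115)
3^8 ≡ 81^2 = 6561 ≡ 6 (mod 115)
3^16 ≡ 6^2 = 36 ≡ 36 (mod 115)
3^32 ≡ 36^2 = 1296 ≡ 31 (mod 115)
57 = 32 + 16 + 8 + 1 in binary powers of 2.
So 3^57 ≡ 31 · 36 · 6 · 3 ≡ 78 (mod 115).
Squaring chain: 78; never reaches −1, so base 3 is a Miller–Rabin witness that 115 is composite.

78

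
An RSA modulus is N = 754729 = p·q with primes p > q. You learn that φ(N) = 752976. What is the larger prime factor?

φ(n) = (p−1)(q−1) = n − (p+q) + 1, so p + q = 754729 − 752976 + 1 = 1754.
p and q are the roots of t² − 1754t + 754729 = 0.
Discriminant: 1754² − 4·754729 = 3076516 − 3018916 = 57600; √57600 = 240.
q = (1754 − 240)/2 = 757, p = (1754 + 240)/2 = 997.
Check: 757 · 997 = 754729.

997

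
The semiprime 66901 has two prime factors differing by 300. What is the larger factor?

Since p = q + 300, we have 66901 = q(q + 300), so q² + 300q − 66901 = 0.
Discriminant: 300² + 4·66901 = 90000 + 267604 = 357604; √357604 = 598.
q = (−300 + 598)/2 = 149, and p = q + 300 = 449.
Check: 149 · 449 = 66901.

449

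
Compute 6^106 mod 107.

6^1 ≡ 6 (mod 107)
6^2 ≡ 6^2 = 36 ≡ 36 (mod 107)
6^4 ≡ 36^2 = 1296 ≡ 12 (mod 107)
6^8 ≡ 12^2 = 144 ≡ 37 (mod 107)
6^16 ≡ 37^2 = 1369 ≡ 85 (mod 107)
6^32 ≡ 85^2 = 7225 ≡ 56 (mod 107)
6^64 ≡ 56^2 = 3136 ≡ 33 (mod 107)
106 = 64 + 32 + 8 + 2 in binary powers of 2.
So 6^106 ≡ 33 · 56 · 37 · 36 ≡ 1 (mod 107).
Since the result is 1, base 6 gives no evidence that 107 is composite.

1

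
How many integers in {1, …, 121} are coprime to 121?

110

Factor: 121 = 11^2.
φ(121) = 11^1·(11−1) = 110.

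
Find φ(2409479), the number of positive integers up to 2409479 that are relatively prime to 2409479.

2354976

Factor: 2409479 = 103 · 149 · 157.
φ(2409479) = (103−1) · (149−1) · (157−1) = 102 · 148 · 156 = 2354976.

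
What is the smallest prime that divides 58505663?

89

58505663 is odd.
Digit sum 38, not divisible by 3.
Ends in 3: not divisible by 5.
7: 58505663 = 7·8357951 + 6
11: 58505663 = 11·5318696 + 7
13: 58505663 = 13·4500435 + 8
17: 58505663 = 17·3441509 + 10
19: 58505663 = 19·3079245 + 8
23: 58505663 = 23·2543724 + 11
29: 58505663 = 29·2017436 + 19
31: 58505663 = 31·1887279 + 14
37: 58505663 = 37·1581234 + 5
41: 58505663 = 41·1426967 + 16
43: 58505663 = 43·1360596 + 35
47: 58505663 = 47·1244801 + 16
53: 58505663 = 53·1103880 + 23
59: 58505663 = 59·991621 + 24
61: 58505663 = 61·959109 + 14
67: 58505663 = 67·873218 + 57
71: 58505663 = 71·824023 + 30
73: 58505663 = 73·801447 + 32
79: 58505663 = 79·740578 + 1
83: 58505663 = 83·704887 + 42
89: 58505663 = 89·657367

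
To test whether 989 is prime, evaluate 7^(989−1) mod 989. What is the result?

767

7^1 ≡ 7 (mod 989)
7^2 ≡ 7^2 = 49 ≡ 49 (mod 989)
7^4 ≡ 49^2 = 2401 ≡ 423 (mod 989)
7^8 ≡ 423^2 = 178929 ≡ 909 (mod 989)
7^16 ≡ 909^2 = 826281 ≡ 466 (mod 989)
7^32 ≡ 466^2 = 217156 ≡ 565 (mod 989)
7^64 ≡ 565^2 = 319225 ≡ 767 (mod 989)
7^128 ≡ 767^2 = 588289 ≡ 823 (mod 989)
7^256 ≡ 823^2 = 677329 ≡ 853 (mod 989)
7^512 ≡ 853^2 = 727609 ≡ 694 (mod 989)
988 = 512 + 256 + 128 + 64 + 16 + 8 + 4 in binary powers of 2.
So 7^988 ≡ 694 · 853 · 823 · 767 · 466 · 909 · 423 ≡ 767 (mod 989).
Since 767 ≠ 1, base 7 is a Fermat witness: 989 is composite.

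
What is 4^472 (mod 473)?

4^1 ≡ 4 (mod 473)
4^2 ≡ 4^2 = 16 ≡ 16 (mod 473)
4^4 ≡ 16^2 = 256 ≡ 256 (mod 473)
4^8 ≡ 256^2 = 65536 ≡ 262 (mod 473)
4^16 ≡ 262^2 = 68644 ≡ 59 (mod 473)
4^32 ≡ 59^2 = 3481 ≡ 170 (mod 473)
4^64 ≡ 170^2 = 28900 ≡ 47 (mod 473)
4^128 ≡ 47^2 = 2209 ≡ 317 (mod 473)
4^256 ≡ 317^2 = 100489 ≡ 213 (mod 473)
472 = 256 + 128 + 64 + 16 + 8 in binary powers of 2.
So 4^472 ≡ 213 · 317 · 47 · 59 · 262 ≡ 236 (mod 473).
Since 236 ≠ 1, base 4 is a Fermat witness: 473 is composite.

236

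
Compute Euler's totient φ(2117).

Factor: 2117 = 29 · 73.
φ(2117) = (29−1) · (73−1) = 28 · 72 = 2016.

2016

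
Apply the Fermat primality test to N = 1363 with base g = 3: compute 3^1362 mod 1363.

3^1 ≡ 3 (mod 1363)
3^2 ≡ 3^2 = 9 ≡ 9 (mod 1363)
3^4 ≡ 9^2 = 81 ≡ 81 (mod 1363)
3^8 ≡ 81^2 = 6561 ≡ 1109 (mod 1363)
3^16 ≡ 1109^2 = 1229881 ≡ 455 (mod 1363)
3^32 ≡ 455^2 = 207025 ≡ 1212 (mod 1363)
3^64 ≡ 1212^2 = 1468944 ≡ 993 (mod 1363)
3^128 ≡ 993^2 = 986049 ≡ 600 (mod 1363)
3^256 ≡ 600^2 = 360000 ≡ 168 (mod 1363)
3^512 ≡ 168^2 = 28224 ≡ 964 (mod 1363)
3^1024 ≡ 964^2 = 929296 ≡ 1093 (mod 1363)
1362 = 1024 + 256 + 64 + 16 + 2 in binary powers of 2.
So 3^1362 ≡ 1093 · 168 · 993 · 455 · 9 ≡ 760 (mod 1363).
Since 760 ≠ 1, base 3 is a Fermat witness: 1363 is composite.

760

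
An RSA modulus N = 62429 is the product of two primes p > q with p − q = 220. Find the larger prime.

Since p = q + 220, we have 62429 = q(q + 220), so q² + 220q − 62429 = 0.
Discriminant: 220² + 4·62429 = 48400 + 249716 = 298116; √298116 = 546.
q = (−220 + 546)/2 = 163, and p = q + 220 = 383.
Check: 163 · 383 = 62429.

383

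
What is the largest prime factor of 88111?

88111 = 17 · 5183
5183 = 71 · 73
73 is prime.
So 88111 = 17 · 71 · 73; the largest prime factor is 73.

73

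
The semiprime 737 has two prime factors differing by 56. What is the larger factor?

67

Since p = q + 56, we have 737 = q(q + 56), so q² + 56q − 737 = 0.
Discriminant: 56² + 4·737 = 3136 + 2948 = 6084; √6084 = 78.
q = (−56 + 78)/2 = 11, and p = q + 56 = 67.
Check: 11 · 67 = 737.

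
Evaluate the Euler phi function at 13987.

13720

Factor: 13987 = 71 · 197.
φ(13987) = (71−1) · (197−1) = 70 · 196 = 13720.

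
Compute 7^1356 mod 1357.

7^1 ≡ 7 (mod 1357)
7^2 ≡ 7^2 = 49 ≡ 49 (mod 1357)
7^4 ≡ 49^2 = 2401 ≡ 1044 (mod 1357)
7^8 ≡ 1044^2 = 1089936 ≡ 265 (mod 1357)
7^16 ≡ 265^2 = 70225 ≡ 1018 (mod 1357)
7^32 ≡ 1018^2 = 1036324 ≡ 933 (mod 1357)
7^64 ≡ 933^2 = 870489 ≡ 652 (mod 1357)
7^128 ≡ 652^2 = 425104 ≡ 363 (mod 1357)
7^256 ≡ 363^2 = 131769 ≡ 140 (mod 1357)
7^512 ≡ 140^2 = 19600 ≡ 602 (mod 1357)
7^1024 ≡ 602^2 = 362404 ≡ 85 (mod 1357)
1356 = 1024 + 256 + 64 + 8 + 4 in binary powers of 2.
So 7^1356 ≡ 85 · 140 · 652 · 265 · 1044 ≡ 163 (mod 1357).
Since 163 ≠ 1, base 7 is a Fermat witness: 1357 is composite.

163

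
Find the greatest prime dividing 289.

289 = 17 · 17
17 = 17 · 1
So 289 = 17^2; the largest prime factor is 17.

17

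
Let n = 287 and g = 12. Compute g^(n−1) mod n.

12^1 ≡ 12 (mod 287)
12^2 ≡ 12^2 = 144 ≡ 144 (mod 287)
12^4 ≡ 144^2 = 20736 ≡ 72 (mod 287)
12^8 ≡ 72^2 = 5184 ≡ 18 (mod 287)
12^16 ≡ 18^2 = 324 ≡ 37 (mod 287)
12^32 ≡ 37^2 = 1369 ≡ 221 (mod 287)
12^64 ≡ 221^2 = 48841 ≡ 51 (mod 287)
12^128 ≡ 51^2 = 2601 ≡ 18 (mod 287)
12^256 ≡ 18^2 = 324 ≡ 37 (mod 287)
286 = 256 + 16 + 8 + 4 + 2 in binary powers of 2.
So 12^286 ≡ 37 · 37 · 18 · 72 · 144 ≡ 282 (mod 287).
Since 282 ≠ 1, base 12 is a Fermat witness: 287 is composite.

282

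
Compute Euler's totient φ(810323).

784000

Factor: 810323 = 71 · 101 · 113.
φ(810323) = (71−1) · (101−1) · (113−1) = 70 · 100 · 112 = 784000.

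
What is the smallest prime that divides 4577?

23

4577 is odd.
Digit sum 23, not divisible by 3.
Ends in 7: not divisible by 5.
7: 4577 = 7·653 + 6
11: 4577 = 11·416 + 1
13: 4577 = 13·352 + 1
17: 4577 = 17·269 + 4
19: 4577 = 19·240 + 17
23: 4577 = 23·199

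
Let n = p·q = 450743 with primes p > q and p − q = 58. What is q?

643

Since p = q + 58, we have 450743 = q(q + 58), so q² + 58q − 450743 = 0.
Discriminant: 58² + 4·450743 = 3364 + 1802972 = 1806336; √1806336 = 1344.
q = (−58 + 1344)/2 = 643, and p = q + 58 = 701.
Check: 643 · 701 = 450743.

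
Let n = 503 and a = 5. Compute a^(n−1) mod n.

1

5^1 ≡ 5 (mod 503)
5^2 ≡ 5^2 = 25 ≡ 25 (mod 503)
5^4 ≡ 25^2 = 625 ≡ 122 (mod 503)
5^8 ≡ 122^2 = 14884 ≡ 297 (mod 503)
5^16 ≡ 297^2 = 88209 ≡ 184 (mod 503)
5^32 ≡ 184^2 = 33856 ≡ 155 (mod 503)
5^64 ≡ 155^2 = 24025 ≡ 384 (mod 503)
5^128 ≡ 384^2 = 147456 ≡ 77 (mod 503)
5^256 ≡ 77^2 = 5929 ≡ 396 (mod 503)
502 = 256 + 128 + 64 + 32 + 16 + 4 + 2 in binary powers of 2.
So 5^502 ≡ 396 · 77 · 384 · 155 · 184 · 122 · 25 ≡ 1 (mod 503).
Since the result is 1, base 5 gives no evidence that 503 is composite.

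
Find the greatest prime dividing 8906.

8906 = 2 · 4453
4453 = 61 · 73
73 is prime.
So 8906 = 2 · 61 · 73; the largest prime factor is 73.

73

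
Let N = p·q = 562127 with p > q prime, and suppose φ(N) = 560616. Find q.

659

φ(n) = (p−1)(q−1) = n − (p+q) + 1, so p + q = 562127 − 560616 + 1 = 1512.
p and q are the roots of t² − 1512t + 562127 = 0.
Discriminant: 1512² − 4·562127 = 2286144 − 2248508 = 37636; √37636 = 194.
q = (1512 − 194)/2 = 659, p = (1512 + 194)/2 = 853.
Check: 659 · 853 = 562127.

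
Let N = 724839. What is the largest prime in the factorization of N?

83

724839 = 3 · 241613
241613 = 41 · 5893
5893 = 71 · 83
83 is prime.
So 724839 = 3 · 41 · 71 · 83; the largest prime factor is 83.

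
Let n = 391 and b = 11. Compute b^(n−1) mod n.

110

11^1 ≡ 11 (mod 391)
11^2 ≡ 11^2 = 121 ≡ 121 (mod 391)
11^4 ≡ 121^2 = 14641 ≡ 174 (mod 391)
11^8 ≡ 174^2 = 30276 ≡ 169 (mod 391)
11^16 ≡ 169^2 = 28561 ≡ 18 (mod 391)
11^32 ≡ 18^2 = 324 ≡ 324 (mod 391)
11^64 ≡ 324^2 = 104976 ≡ 188 (mod 391)
11^128 ≡ 188^2 = 35344 ≡ 154 (mod 391)
11^256 ≡ 154^2 = 23716 ≡ 256 (mod 391)
390 = 256 + 128 + 4 + 2 in binary powers of 2.
So 11^390 ≡ 256 · 154 · 174 · 121 ≡ 110 (mod 391).
Since 110 ≠ 1, base 11 is a Fermat witness: 391 is composite.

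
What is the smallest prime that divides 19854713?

67

19854713 is odd.
Digit sum 38, not divisible by 3.
Ends in 3: not divisible by 5.
7: 19854713 = 7·2836387 + 4
11: 19854713 = 11·1804973 + 10
13: 19854713 = 13·1527285 + 8
17: 19854713 = 17·1167924 + 5
19: 19854713 = 19·1044984 + 17
23: 19854713 = 23·863248 + 9
29: 19854713 = 29·684645 + 8
31: 19854713 = 31·640474 + 19
37: 19854713 = 37·536613 + 32
41: 19854713 = 41·484261 + 12
43: 19854713 = 43·461737 + 22
47: 19854713 = 47·422440 + 33
53: 19854713 = 53·374617 + 12
59: 19854713 = 59·336520 + 33
61: 19854713 = 61·325487 + 6
67: 19854713 = 67·296339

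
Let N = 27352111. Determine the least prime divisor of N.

27352111 is odd.
Digit sum 22, not divisible by 3.
Ends in 1: not divisible by 5.
7: 27352111 = 7·3907444 + 3
11: 27352111 = 11·2486555 + 6
13: 27352111 = 13·2104008 + 7
17: 27352111 = 17·1608947 + 12
19: 27352111 = 19·1439584 + 15
23: 27352111 = 23·1189222 + 5
29: 27352111 = 29·943176 + 7
31: 27352111 = 31·882326 + 5
37: 27352111 = 37·739246 + 9
41: 27352111 = 41·667124 + 27
43: 27352111 = 43·636095 + 26
47: 27352111 = 47·581959 + 38
53: 27352111 = 53·516077 + 30
59: 27352111 = 59·463595 + 6
61: 27352111 = 61·448395 + 16
67: 27352111 = 67·408240 + 31
71: 27352111 = 71·385241

71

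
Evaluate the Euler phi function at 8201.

Factor: 8201 = 59 · 139.
φ(8201) = (59−1) · (139−1) = 58 · 138 = 8004.

8004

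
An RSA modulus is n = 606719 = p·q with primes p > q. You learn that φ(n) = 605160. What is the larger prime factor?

821

φ(n) = (p−1)(q−1) = n − (p+q) + 1, so p + q = 606719 − 605160 + 1 = 1560.
p and q are the roots of t² − 1560t + 606719 = 0.
Discriminant: 1560² − 4·606719 = 2433600 − 2426876 = 6724; √6724 = 82.
q = (1560 − 82)/2 = 739, p = (1560 + 82)/2 = 821.
Check: 739 · 821 = 606719.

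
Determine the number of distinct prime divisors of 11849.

11849 = 17^2 · 41
11849 = 17^2 · 41, which has 2 distinct prime factors.

2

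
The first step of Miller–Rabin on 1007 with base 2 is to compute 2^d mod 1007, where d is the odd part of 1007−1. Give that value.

124

1007 − 1 = 1006 = 2^1 · 503, so d = 503.
2^1 ≡ 2 (mod 1007)
2^2 ≡ 2^2 = 4 ≡ 4 (mod 1007)
2^4 ≡ 4^2 = 16 ≡ 16 (mod 1007)
2^8 ≡ 16^2 = 256 ≡ 256 (mod 1007)
2^16 ≡ 256^2 = 65536 ≡ 81 (mod 1007)
2^32 ≡ 81^2 = 6561 ≡ 519 (mod 1007)
2^64 ≡ 519^2 = 269361 ≡ 492 (mod 1007)
2^128 ≡ 492^2 = 242064 ≡ 384 (mod 1007)
2^256 ≡ 384^2 = 147456 ≡ 434 (mod 1007)
503 = 256 + 128 + 64 + 32 + 16 + 4 + 2 + 1 in binary powers of 2.
So 2^503 ≡ 434 · 384 · 492 · 519 · 81 · 16 · 4 · 2 ≡ 124 (mod 1007).
Squaring chain: 124; never reaches −1, so base 2 is a Miller–Rabin witness that 1007 is composite.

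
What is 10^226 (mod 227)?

1

10^1 ≡ 10 (mod 227)
10^2 ≡ 10^2 = 100 ≡ 100 (mod 227)
10^4 ≡ 100^2 = 10000 ≡ 12 (mod 227)
10^8 ≡ 12^2 = 144 ≡ 144 (mod 227)
10^16 ≡ 144^2 = 20736 ≡ 79 (mod 227)
10^32 ≡ 79^2 = 6241 ≡ 112 (mod 227)
10^64 ≡ 112^2 = 12544 ≡ 59 (mod 227)
10^128 ≡ 59^2 = 3481 ≡ 76 (mod 227)
226 = 128 + 64 + 32 + 2 in binary powers of 2.
So 10^226 ≡ 76 · 59 · 112 · 100 ≡ 1 (mod 227).
Since the result is 1, base 10 gives no evidence that 227 is composite.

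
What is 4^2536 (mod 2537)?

4^1 ≡ 4 (mod 2537)
4^2 ≡ 4^2 = 16 ≡ 16 (mod 2537)
4^4 ≡ 16^2 = 256 ≡ 256 (mod 2537)
4^8 ≡ 256^2 = 65536 ≡ 2111 (mod 2537)
4^16 ≡ 2111^2 = 4456321 ≡ 1349 (mod 2537)
4^32 ≡ 1349^2 = 1819801 ≡ 772 (mod 2537)
4^64 ≡ 772^2 = 595984 ≡ 2326 (mod 2537)
4^128 ≡ 2326^2 = 5410276 ≡ 1392 (mod 2537)
4^256 ≡ 1392^2 = 1937664 ≡ 1933 (mod 2537)
4^512 ≡ 1933^2 = 3736489 ≡ 2025 (mod 2537)
4^1024 ≡ 2025^2 = 4100625 ≡ 833 (mod 2537)
4^2048 ≡ 833^2 = 693889 ≡ 1288 (mod 2537)
2536 = 2048 + 256 + 128 + 64 + 32 + 8 in binary powers of 2.
So 4^2536 ≡ 1288 · 1933 · 1392 · 2326 · 772 · 2111 ≡ 317 (mod 2537).
Since 317 ≠ 1, base 4 is a Fermat witness: 2537 is composite.

317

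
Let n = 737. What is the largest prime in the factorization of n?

67

737 = 11 · 67
67 is prime.
So 737 = 11 · 67; the largest prime factor is 67.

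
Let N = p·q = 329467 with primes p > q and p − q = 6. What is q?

571

Since p = q + 6, we have 329467 = q(q + 6), so q² + 6q − 329467 = 0.
Discriminant: 6² + 4·329467 = 36 + 1317868 = 1317904; √1317904 = 1148.
q = (−6 + 1148)/2 = 571, and p = q + 6 = 577.
Check: 571 · 577 = 329467.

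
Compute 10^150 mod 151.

10^1 ≡ 10 (mod 151)
10^2 ≡ 10^2 = 100 ≡ 100 (mod 151)
10^4 ≡ 100^2 = 10000 ≡ 34 (mod 151)
10^8 ≡ 34^2 = 1156 ≡ 99 (mod 151)
10^16 ≡ 99^2 = 9801 ≡ 137 (mod 151)
10^32 ≡ 137^2 = 18769 ≡ 45 (mod 151)
10^64 ≡ 45^2 = 2025 ≡ 62 (mod 151)
10^128 ≡ 62^2 = 3844 ≡ 69 (mod 151)
150 = 128 + 16 + 4 + 2 in binary powers of 2.
So 10^150 ≡ 69 · 137 · 34 · 100 ≡ 1 (mod 151).
Since the result is 1, base 10 gives no evidence that 151 is composite.

1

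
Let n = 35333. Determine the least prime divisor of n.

35333 is odd.
Digit sum 17, not divisible by 3.
Ends in 3: not divisible by 5.
7: 35333 = 7·5047 + 4
11: 35333 = 11·3212 + 1
13: 35333 = 13·2717 + 12
17: 35333 = 17·2078 + 7
19: 35333 = 19·1859 + 12
23: 35333 = 23·1536 + 5
29: 35333 = 29·1218 + 11
31: 35333 = 31·1139 + 24
37: 35333 = 37·954 + 35
41: 35333 = 41·861 + 32
43: 35333 = 43·821 + 30
47: 35333 = 47·751 + 36
53: 35333 = 53·666 + 35
59: 35333 = 59·598 + 51
61: 35333 = 61·579 + 14
67: 35333 = 67·527 + 24
71: 35333 = 71·497 + 46
73: 35333 = 73·484 + 1
79: 35333 = 79·447 + 20
83: 35333 = 83·425 + 58
89: 35333 = 89·397

89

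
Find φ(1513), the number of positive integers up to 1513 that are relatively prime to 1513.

1408

Factor: 1513 = 17 · 89.
φ(1513) = (17−1) · (89−1) = 16 · 88 = 1408.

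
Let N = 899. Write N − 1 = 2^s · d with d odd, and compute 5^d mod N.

899 − 1 = 898 = 2^1 · 449, so d = 449.
5^1 ≡ 5 (mod 899)
5^2 ≡ 5^2 = 25 ≡ 25 (mod 899)
5^4 ≡ 25^2 = 625 ≡ 625 (mod 899)
5^8 ≡ 625^2 = 390625 ≡ 459 (mod 899)
5^16 ≡ 459^2 = 210681 ≡ 315 (mod 899)
5^32 ≡ 315^2 = 99225 ≡ 335 (mod 899)
5^64 ≡ 335^2 = 112225 ≡ 749 (mod 899)
5^128 ≡ 749^2 = 561001 ≡ 25 (mod 899)
5^256 ≡ 25^2 = 625 ≡ 625 (mod 899)
449 = 256 + 128 + 64 + 1 in binary powers of 2.
So 5^449 ≡ 625 · 25 · 749 · 5 ≡ 614 (mod 899).
Squaring chain: 614; never reaches −1, so base 5 is a Miller–Rabin witness that 899 is composite.

614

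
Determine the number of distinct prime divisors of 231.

3

231 = 3 · 77
77 = 7 · 11
231 = 3 · 7 · 11, which has 3 distinct prime factors.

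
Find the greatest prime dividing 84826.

83

84826 = 2 · 42413
42413 = 7 · 6059
6059 = 73 · 83
83 is prime.
So 84826 = 2 · 7 · 73 · 83; the largest prime factor is 83.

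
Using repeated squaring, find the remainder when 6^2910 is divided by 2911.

6^1 ≡ 6 (mod 2911)
6^2 ≡ 6^2 = 36 ≡ 36 (mod 2911)
6^4 ≡ 36^2 = 1296 ≡ 1296 (mod 2911)
6^8 ≡ 1296^2 = 1679616 ≡ 2880 (mod 2911)
6^16 ≡ 2880^2 = 8294400 ≡ 961 (mod 2911)
6^32 ≡ 961^2 = 923521 ≡ 734 (mod 2911)
6^64 ≡ 734^2 = 538756 ≡ 221 (mod 2911)
6^128 ≡ 221^2 = 48841 ≡ 2265 (mod 2911)
6^256 ≡ 2265^2 = 5130225 ≡ 1043 (mod 2911)
6^512 ≡ 1043^2 = 1087849 ≡ 2046 (mod 2911)
6^1024 ≡ 2046^2 = 4186116 ≡ 98 (mod 2911)
6^2048 ≡ 98^2 = 9604 ≡ 871 (mod 2911)
2910 = 2048 + 512 + 256 + 64 + 16 + 8 + 4 + 2 in binary powers of 2.
So 6^2910 ≡ 871 · 2046 · 1043 · 221 · 961 · 2880 · 1296 · 36 ≡ 747 (mod 2911).
Since 747 ≠ 1, base 6 is a Fermat witness: 2911 is composite.

747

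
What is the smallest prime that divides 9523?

9523 is odd.
Digit sum 19, not divisible by 3.
Ends in 3: not divisible by 5.
7: 9523 = 7·1360 + 3
11: 9523 = 11·865 + 8
13: 9523 = 13·732 + 7
17: 9523 = 17·560 + 3
19: 9523 = 19·501 + 4
23: 9523 = 23·414 + 1
29: 9523 = 29·328 + 11
31: 9523 = 31·307 + 6
37: 9523 = 37·257 + 14
41: 9523 = 41·232 + 11
43: 9523 = 43·221 + 20
47: 9523 = 47·202 + 29
53: 9523 = 53·179 + 36
59: 9523 = 59·161 + 24
61: 9523 = 61·156 + 7
67: 9523 = 67·142 + 9
71: 9523 = 71·134 + 9
73: 9523 = 73·130 + 33
79: 9523 = 79·120 + 43
83: 9523 = 83·114 + 61
89: 9523 = 89·107

89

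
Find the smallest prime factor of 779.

779 is odd.
Digit sum 23, not divisible by 3.
Ends in 9: not divisible by 5.
7: 779 = 7·111 + 2
11: 779 = 11·70 + 9
13: 779 = 13·59 + 12
17: 779 = 17·45 + 14
19: 779 = 19·41

19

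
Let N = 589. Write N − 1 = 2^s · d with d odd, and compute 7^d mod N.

419

589 − 1 = 588 = 2^2 · 147, so d = 147.
7^1 ≡ 7 (mod 589)
7^2 ≡ 7^2 = 49 ≡ 49 (mod 589)
7^4 ≡ 49^2 = 2401 ≡ 45 (mod 589)
7^8 ≡ 45^2 = 2025 ≡ 258 (mod 589)
7^16 ≡ 258^2 = 66564 ≡ 7 (mod 589)
7^32 ≡ 7^2 = 49 ≡ 49 (mod 589)
7^64 ≡ 49^2 = 2401 ≡ 45 (mod 589)
7^128 ≡ 45^2 = 2025 ≡ 258 (mod 589)
147 = 128 + 16 + 2 + 1 in binary powers of 2.
So 7^147 ≡ 258 · 7 · 49 · 7 ≡ 419 (mod 589).
Squaring chain: 419 → 39; never reaches −1, so base 7 is a Miller–Rabin witness that 589 is composite.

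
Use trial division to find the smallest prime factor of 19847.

19847 is odd.
Digit sum 29, not divisible by 3.
Ends in 7: not divisible by 5.
7: 19847 = 7·2835 + 2
11: 19847 = 11·1804 + 3
13: 19847 = 13·1526 + 9
17: 19847 = 17·1167 + 8
19: 19847 = 19·1044 + 11
23: 19847 = 23·862 + 21
29: 19847 = 29·684 + 11
31: 19847 = 31·640 + 7
37: 19847 = 37·536 + 15
41: 19847 = 41·484 + 3
43: 19847 = 43·461 + 24
47: 19847 = 47·422 + 13
53: 19847 = 53·374 + 25
59: 19847 = 59·336 + 23
61: 19847 = 61·325 + 22
67: 19847 = 67·296 + 15
71: 19847 = 71·279 + 38
73: 19847 = 73·271 + 64
79: 19847 = 79·251 + 18
83: 19847 = 83·239 + 10
89: 19847 = 89·223

89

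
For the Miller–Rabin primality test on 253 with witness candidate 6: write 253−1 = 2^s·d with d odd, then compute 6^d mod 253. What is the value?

18

253 − 1 = 252 = 2^2 · 63, so d = 63.
6^1 ≡ 6 (mod 253)
6^2 ≡ 6^2 = 36 ≡ 36 (mod 253)
6^4 ≡ 36^2 = 1296 ≡ 31 (mod 253)
6^8 ≡ 31^2 = 961 ≡ 202 (mod 253)
6^16 ≡ 202^2 = 40804 ≡ 71 (mod 253)
6^32 ≡ 71^2 = 5041 ≡ 234 (mod 253)
63 = 32 + 16 + 8 + 4 + 2 + 1 in binary powers of 2.
So 6^63 ≡ 234 · 71 · 202 · 31 · 36 · 6 ≡ 18 (mod 253).
Squaring chain: 18 → 71; never reaches −1, so base 6 is a Miller–Rabin witness that 253 is composite.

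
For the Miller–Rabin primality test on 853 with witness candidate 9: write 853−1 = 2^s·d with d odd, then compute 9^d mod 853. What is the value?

853 − 1 = 852 = 2^2 · 213, so d = 213.
9^1 ≡ 9 (mod 853)
9^2 ≡ 9^2 = 81 ≡ 81 (mod 853)
9^4 ≡ 81^2 = 6561 ≡ 590 (mod 853)
9^8 ≡ 590^2 = 348100 ≡ 76 (mod 853)
9^16 ≡ 76^2 = 5776 ≡ 658 (mod 853)
9^32 ≡ 658^2 = 432964 ≡ 493 (mod 853)
9^64 ≡ 493^2 = 243049 ≡ 797 (mod 853)
9^128 ≡ 797^2 = 635209 ≡ 577 (mod 853)
213 = 128 + 64 + 16 + 4 + 1 in binary powers of 2.
So 9^213 ≡ 577 · 797 · 658 · 590 · 9 ≡ 1 (mod 853).
Since 9^d ≡ 1 (mod 853), base 9 does not prove 853 composite.

1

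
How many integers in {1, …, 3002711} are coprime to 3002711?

2934360

Factor: 3002711 = 79 · 191 · 199.
φ(3002711) = (79−1) · (191−1) · (199−1) = 78 · 190 · 198 = 2934360.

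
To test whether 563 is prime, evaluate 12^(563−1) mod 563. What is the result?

12^1 ≡ 12 (mod 563)
12^2 ≡ 12^2 = 144 ≡ 144 (mod 563)
12^4 ≡ 144^2 = 20736 ≡ 468 (mod 563)
12^8 ≡ 468^2 = 219024 ≡ 17 (mod 563)
12^16 ≡ 17^2 = 289 ≡ 289 (mod 563)
12^32 ≡ 289^2 = 83521 ≡ 197 (mod 563)
12^64 ≡ 197^2 = 38809 ≡ 525 (mod 563)
12^128 ≡ 525^2 = 275625 ≡ 318 (mod 563)
12^256 ≡ 318^2 = 101124 ≡ 347 (mod 563)
12^512 ≡ 347^2 = 120409 ≡ 490 (mod 563)
562 = 512 + 32 + 16 + 2 in binary powers of 2.
So 12^562 ≡ 490 · 197 · 289 · 144 ≡ 1 (mod 563).
Since the result is 1, base 12 gives no evidence that 563 is composite.

1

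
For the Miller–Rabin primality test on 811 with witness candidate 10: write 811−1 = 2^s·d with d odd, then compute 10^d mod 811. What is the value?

811 − 1 = 810 = 2^1 · 405, so d = 405.
10^1 ≡ 10 (mod 811)
10^2 ≡ 10^2 = 100 ≡ 100 (mod 811)
10^4 ≡ 100^2 = 10000 ≡ 268 (mod 811)
10^8 ≡ 268^2 = 71824 ≡ 456 (mod 811)
10^16 ≡ 456^2 = 207936 ≡ 320 (mod 811)
10^32 ≡ 320^2 = 102400 ≡ 214 (mod 811)
10^64 ≡ 214^2 = 45796 ≡ 380 (mod 811)
10^128 ≡ 380^2 = 144400 ≡ 42 (mod 811)
10^256 ≡ 42^2 = 1764 ≡ 142 (mod 811)
405 = 256 + 128 + 16 + 4 + 1 in binary powers of 2.
So 10^405 ≡ 142 · 42 · 320 · 268 · 10 ≡ 810 (mod 811).
Since 10^d ≡ 810 (mod 811), base 10 does not prove 811 composite.

810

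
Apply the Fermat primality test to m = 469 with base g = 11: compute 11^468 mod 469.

148

11^1 ≡ 11 (mod 469)
11^2 ≡ 11^2 = 121 ≡ 121 (mod 469)
11^4 ≡ 121^2 = 14641 ≡ 102 (mod 469)
11^8 ≡ 102^2 = 10404 ≡ 86 (mod 469)
11^16 ≡ 86^2 = 7396 ≡ 361 (mod 469)
11^32 ≡ 361^2 = 130321 ≡ 408 (mod 469)
11^64 ≡ 408^2 = 166464 ≡ 438 (mod 469)
11^128 ≡ 438^2 = 191844 ≡ 23 (mod 469)
11^256 ≡ 23^2 = 529 ≡ 60 (mod 469)
468 = 256 + 128 + 64 + 16 + 4 in binary powers of 2.
So 11^468 ≡ 60 · 23 · 438 · 361 · 102 ≡ 148 (mod 469).
Since 148 ≠ 1, base 11 is a Fermat witness: 469 is composite.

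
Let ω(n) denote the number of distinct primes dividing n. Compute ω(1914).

4

1914 = 2 · 957
957 = 3 · 319
319 = 11 · 29
1914 = 2 · 3 · 11 · 29, which has 4 distinct prime factors.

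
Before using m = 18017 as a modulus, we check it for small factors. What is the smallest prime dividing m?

43

18017 is odd.
Digit sum 17, not divisible by 3.
Ends in 7: not divisible by 5.
7: 18017 = 7·2573 + 6
11: 18017 = 11·1637 + 10
13: 18017 = 13·1385 + 12
17: 18017 = 17·1059 + 14
19: 18017 = 19·948 + 5
23: 18017 = 23·783 + 8
29: 18017 = 29·621 + 8
31: 18017 = 31·581 + 6
37: 18017 = 37·486 + 35
41: 18017 = 41·439 + 18
43: 18017 = 43·419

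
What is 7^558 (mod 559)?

259

7^1 ≡ 7 (mod 559)
7^2 ≡ 7^2 = 49 ≡ 49 (mod 559)
7^4 ≡ 49^2 = 2401 ≡ 165 (mod 559)
7^8 ≡ 165^2 = 27225 ≡ 393 (mod 559)
7^16 ≡ 393^2 = 154449 ≡ 165 (mod 559)
7^32 ≡ 165^2 = 27225 ≡ 393 (mod 559)
7^64 ≡ 393^2 = 154449 ≡ 165 (mod 559)
7^128 ≡ 165^2 = 27225 ≡ 393 (mod 559)
7^256 ≡ 393^2 = 154449 ≡ 165 (mod 559)
7^512 ≡ 165^2 = 27225 ≡ 393 (mod 559)
558 = 512 + 32 + 8 + 4 + 2 in binary powers of 2.
So 7^558 ≡ 393 · 393 · 393 · 165 · 49 ≡ 259 (mod 559).
Since 259 ≠ 1, base 7 is a Fermat witness: 559 is composite.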